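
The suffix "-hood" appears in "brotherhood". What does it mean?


Suffix: -hood
As in: brotherhood -> brother + -hood
Meaning = state / condition


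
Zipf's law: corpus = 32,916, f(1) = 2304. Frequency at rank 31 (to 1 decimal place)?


Zipf's law: f(r) = f(1) / r
f(1) = 2304
f(31) = 2304 / 31
= 74.3 occurrences


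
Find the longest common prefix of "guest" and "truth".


Word 1: "guest"
Word 2: "truth"
Comparing from start:
  Pos 0: 'g' != 't' (stop)
LCP = "" (length 0)


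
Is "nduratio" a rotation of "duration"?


Word: "duration", Candidate: "nduratio"
Method: check if candidate is substring of word+word
"durationduration" contains "nduratio"? Yes
Is rotation = Yes


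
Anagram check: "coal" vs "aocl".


Word 1: "coal" → sorted: aclo
Word 2: "aocl" → sorted: aclo
Same letters? aclo == aclo
Anagram = Yes


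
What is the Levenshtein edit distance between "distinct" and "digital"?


Word 1: "distinct" (length 8)
Word 2: "digital" (length 7)
One optimal edit sequence (insert/delete/substitute each cost 1):
  1. keep 'd'
  2. keep 'i'
  3. delete 's'  (+1)
  4. substitute 't' -> 'g'  (+1)
  5. keep 'i'
  6. substitute 'n' -> 't'  (+1)
  7. substitute 'c' -> 'a'  (+1)
  8. substitute 't' -> 'l'  (+1)
Total edit operations: 5
Edit distance = 5


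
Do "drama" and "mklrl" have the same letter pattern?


Pattern of "drama": [0, 1, 2, 3, 2]
Pattern of "mklrl": [0, 1, 2, 3, 2]
Patterns match
Same pattern = Yes


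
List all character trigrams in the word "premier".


Word: "premier" (length 7)
Number of trigrams = 7 - 3 + 1 = 5
  Position 0: "pre"
  Position 1: "rem"
  Position 2: "emi"
  Position 3: "mie"
  Position 4: "ier"
Trigrams = "pre", "rem", "emi", "mie", "ier"


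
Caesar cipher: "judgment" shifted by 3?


Word: "judgment"
Shift: 3
Each letter → (letter + shift) mod 26:
  'j' (9) + 3 = 12 → 'm'
  'u' (20) + 3 = 23 → 'x'
  'd' (3) + 3 = 6 → 'g'
  'g' (6) + 3 = 9 → 'j'
  'm' (12) + 3 = 15 → 'p'
  'e' (4) + 3 = 7 → 'h'
  'n' (13) + 3 = 16 → 'q'
  't' (19) + 3 = 22 → 'w'
Result = "mxgjphqw"


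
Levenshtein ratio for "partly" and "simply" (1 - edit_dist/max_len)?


Word 1: "partly" (length 6)
Word 2: "simply" (length 6)
One optimal edit sequence:
  1. substitute 'p' -> 's'  (+1)
  2. substitute 'a' -> 'i'  (+1)
  3. substitute 'r' -> 'm'  (+1)
  4. substitute 't' -> 'p'  (+1)
  5. keep 'l'
  6. keep 'y'
Edit distance = 4
Max length = max(6, 6) = 6
Similarity = 1 - 4/6
= 0.3333


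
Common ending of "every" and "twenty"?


Word 1: "every"
Word 2: "twenty"
Comparing from end:
  Pos -1: 'y' == 'y'
  Pos -2: 'r' != 't' (stop)
LCS = "y" (length 1)


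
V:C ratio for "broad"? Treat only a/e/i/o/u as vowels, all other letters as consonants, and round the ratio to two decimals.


Word: "broad"
Vowels (a,e,i,o,u): 2
Consonants: 3
Ratio = 2/3
= 0.67


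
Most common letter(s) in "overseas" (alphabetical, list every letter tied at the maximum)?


Word: "overseas"
Letter counts:
  'a': 1
  'e': 2
  'o': 1
  'r': 1
  's': 2
  'v': 1
Maximum count = 2
Most frequent = 'e', 's' (2 times each)


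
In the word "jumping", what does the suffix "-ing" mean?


Suffix: -ing
Example: jumping = jump + -ing
Meaning = present participle


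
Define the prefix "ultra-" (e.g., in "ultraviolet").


Prefix: ultra-
As in: ultraviolet -> ultra- + violet
Meaning = beyond


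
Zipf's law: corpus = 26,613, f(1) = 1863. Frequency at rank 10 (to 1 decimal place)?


Zipf's law: f(r) = f(1) / r
f(1) = 1863
f(10) = 1863 / 10
= 186.3 occurrences


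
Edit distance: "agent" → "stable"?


Word 1: "agent" (length 5)
Word 2: "stable" (length 6)
One optimal edit sequence (insert/delete/substitute each cost 1):
  1. insert 's'  (+1)
  2. substitute 'a' -> 't'  (+1)
  3. substitute 'g' -> 'a'  (+1)
  4. substitute 'e' -> 'b'  (+1)
  5. substitute 'n' -> 'l'  (+1)
  6. substitute 't' -> 'e'  (+1)
Total edit operations: 6
Edit distance = 6


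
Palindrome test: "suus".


Word: "suus"
Reversed: "suus"
Forward == Backward? suus == suus
Palindrome = Yes


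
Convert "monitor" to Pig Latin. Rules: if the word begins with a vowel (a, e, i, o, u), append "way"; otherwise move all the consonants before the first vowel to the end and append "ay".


Word: "monitor"
Starts with consonant(s) → move to end, add 'ay'
Consonant cluster: "m"
Pig Latin = "onitormay"


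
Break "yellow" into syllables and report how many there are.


Word: "yellow"
Syllable breakdown: yel · low
Counting: 2 parts
= 2 syllables


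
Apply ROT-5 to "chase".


Word: "chase"
Shift: 5
Each letter → (letter + shift) mod 26:
  'c' (2) + 5 = 7 → 'h'
  'h' (7) + 5 = 12 → 'm'
  'a' (0) + 5 = 5 → 'f'
  's' (18) + 5 = 23 → 'x'
  'e' (4) + 5 = 9 → 'j'
Result = "hmfxj"


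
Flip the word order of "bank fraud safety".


Original: "bank fraud safety"
Words (1..n): bank | fraud | safety
Reversed (n..1): safety | fraud | bank
Result = "safety fraud bank"


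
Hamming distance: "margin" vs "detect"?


Comparing character by character (same length = 6):
  Pos 0: 'm' vs 'd' !=
  Pos 1: 'a' vs 'e' !=
  Pos 2: 'r' vs 't' !=
  Pos 3: 'g' vs 'e' !=
  Pos 4: 'i' vs 'c' !=
  Pos 5: 'n' vs 't' !=
Hamming distance = 6


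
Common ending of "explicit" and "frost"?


Word 1: "explicit"
Word 2: "frost"
Comparing from end:
  Pos -1: 't' == 't'
  Pos -2: 'i' != 's' (stop)
LCS = "t" (length 1)


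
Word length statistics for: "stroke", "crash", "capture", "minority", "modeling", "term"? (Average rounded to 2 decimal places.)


Lengths: "stroke"=6, "crash"=5, "capture"=7, "minority"=8, "modeling"=8, "term"=4
Sum = 38, Count = 6
Average = 38/6 = 6.33
= avg=6.33, min=4, max=8


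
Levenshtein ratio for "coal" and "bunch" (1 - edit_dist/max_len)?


Word 1: "coal" (length 4)
Word 2: "bunch" (length 5)
One optimal edit sequence:
  1. insert 'b'  (+1)
  2. substitute 'c' -> 'u'  (+1)
  3. substitute 'o' -> 'n'  (+1)
  4. substitute 'a' -> 'c'  (+1)
  5. substitute 'l' -> 'h'  (+1)
Edit distance = 5
Max length = max(4, 5) = 5
Similarity = 1 - 5/5
= 0.0000


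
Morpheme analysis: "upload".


Word: "upload"
Morphemes: up- / load
Each morpheme carries meaning
= 2 morphemes


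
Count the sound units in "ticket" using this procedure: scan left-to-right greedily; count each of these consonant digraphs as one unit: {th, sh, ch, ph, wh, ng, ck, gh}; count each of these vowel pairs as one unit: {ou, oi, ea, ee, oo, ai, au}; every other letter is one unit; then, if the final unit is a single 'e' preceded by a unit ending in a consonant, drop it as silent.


Word: "ticket" (6 letters)
Left-to-right scan:
  1. 't' (letter)
  2. 'i' (letter)
  3. 'ck' (digraph)
  4. 'e' (letter)
  5. 't' (letter)
Units from scan: 5
Sound units = 5 units


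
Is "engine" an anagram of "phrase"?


Word 1: "phrase" → sorted: aehprs
Word 2: "engine" → sorted: eeginn
Same letters? aehprs != eeginn
Anagram = No


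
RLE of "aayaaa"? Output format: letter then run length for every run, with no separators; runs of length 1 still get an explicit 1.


String: "aayaaa"
Scanning for consecutive runs:
  'a' x 2
  'y' x 1
  'a' x 3
RLE = "a2y1a3"


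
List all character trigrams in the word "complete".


Word: "complete" (length 8)
Number of trigrams = 8 - 3 + 1 = 6
  Position 0: "com"
  Position 1: "omp"
  Position 2: "mpl"
  Position 3: "ple"
  Position 4: "let"
  Position 5: "ete"
Trigrams = "com", "omp", "mpl", "ple", "let", "ete"


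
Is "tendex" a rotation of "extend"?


Word: "extend", Candidate: "tendex"
Method: check if candidate is substring of word+word
"extendextend" contains "tendex"? Yes
Is rotation = Yes


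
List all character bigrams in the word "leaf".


Word: "leaf" (length 4)
Number of bigrams = 4 - 2 + 1 = 3
  Position 0: "le"
  Position 1: "ea"
  Position 2: "af"
Bigrams = "le", "ea", "af"


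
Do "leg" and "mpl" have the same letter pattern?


Pattern of "leg": [0, 1, 2]
Pattern of "mpl": [0, 1, 2]
Patterns match
Same pattern = Yes


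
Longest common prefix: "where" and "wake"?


Word 1: "where"
Word 2: "wake"
Comparing from start:
  Pos 0: 'w' == 'w'
  Pos 1: 'h' != 'a' (stop)
LCP = "w" (length 1)


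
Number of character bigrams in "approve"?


Word: "approve" (length 7)
Number of 2-grams = length - 2 + 1 = 7 - 2 + 1
= 6


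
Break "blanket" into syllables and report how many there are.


Word: "blanket"
Syllable breakdown: blan / ket
Counting: 2 parts
= 2 syllables


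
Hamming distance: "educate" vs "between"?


Comparing character by character (same length = 7):
  Pos 0: 'e' vs 'b' !=
  Pos 1: 'd' vs 'e' !=
  Pos 2: 'u' vs 't' !=
  Pos 3: 'c' vs 'w' !=
  Pos 4: 'a' vs 'e' !=
  Pos 5: 't' vs 'e' !=
  Pos 6: 'e' vs 'n' !=
Hamming distance = 7


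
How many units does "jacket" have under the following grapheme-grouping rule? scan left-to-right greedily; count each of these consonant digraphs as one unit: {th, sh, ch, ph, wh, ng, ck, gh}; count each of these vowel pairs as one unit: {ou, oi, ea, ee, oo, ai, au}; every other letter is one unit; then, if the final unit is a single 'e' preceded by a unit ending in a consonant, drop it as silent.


Word: "jacket" (6 letters)
Left-to-right scan:
  [1] 'j' (letter)
  [2] 'a' (letter)
  [3] 'ck' (digraph)
  [4] 'e' (letter)
  [5] 't' (letter)
Units from scan: 5
Sound units = 5 units


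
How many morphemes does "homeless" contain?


Word: "homeless"
Morphemes: home | -less
Each morpheme carries meaning
= 2 morphemes


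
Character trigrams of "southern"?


Word: "southern" (length 8)
Number of trigrams = 8 - 3 + 1 = 6
  Position 0: "sou"
  Position 1: "out"
  Position 2: "uth"
  Position 3: "the"
  Position 4: "her"
  Position 5: "ern"
Trigrams = "sou", "out", "uth", "the", "her", "ern"


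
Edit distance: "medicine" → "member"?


Word 1: "medicine" (length 8)
Word 2: "member" (length 6)
One optimal edit sequence (insert/delete/substitute each cost 1):
  1. keep 'm'
  2. keep 'e'
  3. delete 'd'  (+1)
  4. delete 'i'  (+1)
  5. substitute 'c' -> 'm'  (+1)
  6. substitute 'i' -> 'b'  (+1)
  7. substitute 'n' -> 'e'  (+1)
  8. substitute 'e' -> 'r'  (+1)
Total edit operations: 6
Edit distance = 6


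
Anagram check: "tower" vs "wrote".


Word 1: "tower" → sorted: eortw
Word 2: "wrote" → sorted: eortw
Same letters? eortw == eortw
Anagram = Yes


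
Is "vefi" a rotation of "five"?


Word: "five", Candidate: "vefi"
Method: check if candidate is substring of word+word
"fivefive" contains "vefi"? Yes
Is rotation = Yes


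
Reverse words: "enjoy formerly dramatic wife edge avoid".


Original: "enjoy formerly dramatic wife edge avoid"
Words (1..n): enjoy | formerly | dramatic | wife | edge | avoid
Reversed (n..1): avoid | edge | wife | dramatic | formerly | enjoy
Result = "avoid edge wife dramatic formerly enjoy"


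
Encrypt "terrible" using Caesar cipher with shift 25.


Word: "terrible"
Shift: 25
Each letter → (letter + shift) mod 26:
  't' (19) + 25 = 18 → 's'
  'e' (4) + 25 = 3 → 'd'
  'r' (17) + 25 = 16 → 'q'
  'r' (17) + 25 = 16 → 'q'
  'i' (8) + 25 = 7 → 'h'
  'b' (1) + 25 = 0 → 'a'
  'l' (11) + 25 = 10 → 'k'
  'e' (4) + 25 = 3 → 'd'
Result = "sdqqhakd"


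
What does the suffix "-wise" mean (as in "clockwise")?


Suffix: -wise
Example: clockwise = clock + -wise
Meaning = in the manner of


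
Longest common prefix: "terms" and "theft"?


Word 1: "terms"
Word 2: "theft"
Comparing from start:
  Pos 0: 't' == 't'
  Pos 1: 'e' != 'h' (stop)
LCP = "t" (length 1)


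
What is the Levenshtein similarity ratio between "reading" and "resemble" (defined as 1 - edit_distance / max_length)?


Word 1: "reading" (length 7)
Word 2: "resemble" (length 8)
One optimal edit sequence:
  1. keep 'r'
  2. keep 'e'
  3. insert 's'  (+1)
  4. substitute 'a' -> 'e'  (+1)
  5. substitute 'd' -> 'm'  (+1)
  6. substitute 'i' -> 'b'  (+1)
  7. substitute 'n' -> 'l'  (+1)
  8. substitute 'g' -> 'e'  (+1)
Edit distance = 6
Max length = max(7, 8) = 8
Similarity = 1 - 6/8
= 0.2500


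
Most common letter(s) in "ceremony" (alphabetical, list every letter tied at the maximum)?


Word: "ceremony"
Letter counts:
  'c': 1
  'e': 2
  'm': 1
  'n': 1
  'o': 1
  'r': 1
  'y': 1
Maximum count = 2
Most frequent = 'e' (2 times each)


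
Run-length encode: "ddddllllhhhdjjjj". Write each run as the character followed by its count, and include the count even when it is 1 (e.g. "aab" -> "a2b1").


String: "ddddllllhhhdjjjj"
Scanning for consecutive runs:
  'd' x 4
  'l' x 4
  'h' x 3
  'd' x 1
  'j' x 4
RLE = "d4l4h3d1j4"


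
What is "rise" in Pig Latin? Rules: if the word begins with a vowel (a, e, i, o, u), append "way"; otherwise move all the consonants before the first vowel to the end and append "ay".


Word: "rise"
Starts with consonant(s) → move to end, add 'ay'
Consonant cluster: "r"
Pig Latin = "iseray"


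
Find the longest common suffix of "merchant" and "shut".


Word 1: "merchant"
Word 2: "shut"
Comparing from end:
  Pos -1: 't' == 't'
  Pos -2: 'n' != 'u' (stop)
LCS = "t" (length 1)


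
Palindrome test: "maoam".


Word: "maoam"
Reversed: "maoam"
Forward == Backward? maoam == maoam
Palindrome = Yes


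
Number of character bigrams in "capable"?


Word: "capable" (length 7)
Number of 2-grams = length - 2 + 1 = 7 - 2 + 1
= 6


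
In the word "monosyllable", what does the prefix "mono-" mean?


Prefix: mono-
Example: monosyllable (mono- + syllable)
Meaning = one


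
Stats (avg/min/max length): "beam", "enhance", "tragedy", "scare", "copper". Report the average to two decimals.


Lengths: "beam"=4, "enhance"=7, "tragedy"=7, "scare"=5, "copper"=6
Sum = 29, Count = 5
Average = 29/5 = 5.80
= avg=5.80, min=4, max=7


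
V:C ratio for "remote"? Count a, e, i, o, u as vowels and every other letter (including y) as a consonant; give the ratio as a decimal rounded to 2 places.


Word: "remote"
Vowels (a,e,i,o,u): 3
Consonants: 3
Ratio = 3/3
= 1.00


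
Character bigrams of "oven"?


Word: "oven" (length 4)
Number of bigrams = 4 - 2 + 1 = 3
  Position 0: "ov"
  Position 1: "ve"
  Position 2: "en"
Bigrams = "ov", "ve", "en"


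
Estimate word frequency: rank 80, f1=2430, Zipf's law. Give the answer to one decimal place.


Zipf's law: f(r) = f(1) / r
f(1) = 2430
f(80) = 2430 / 80
= 30.4 occurrences


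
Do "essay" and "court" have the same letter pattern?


Pattern of "essay": [0, 1, 1, 2, 3]
Pattern of "court": [0, 1, 2, 3, 4]
Patterns do not match
Same pattern = No


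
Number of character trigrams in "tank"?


Word: "tank" (length 4)
Number of 3-grams = length - 3 + 1 = 4 - 3 + 1
= 2


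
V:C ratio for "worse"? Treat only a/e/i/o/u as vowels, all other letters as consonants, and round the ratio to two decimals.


Word: "worse"
Vowels (a,e,i,o,u): 2
Consonants: 3
Ratio = 2/3
= 0.67


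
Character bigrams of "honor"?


Word: "honor" (length 5)
Number of bigrams = 5 - 2 + 1 = 4
  Position 0: "ho"
  Position 1: "on"
  Position 2: "no"
  Position 3: "or"
Bigrams = "ho", "on", "no", "or"


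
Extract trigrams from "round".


Word: "round" (length 5)
Number of trigrams = 5 - 3 + 1 = 3
  Position 0: "rou"
  Position 1: "oun"
  Position 2: "und"
Trigrams = "rou", "oun", "und"


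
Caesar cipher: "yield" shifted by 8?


Word: "yield"
Shift: 8
Each letter → (letter + shift) mod 26:
  'y' (24) + 8 = 6 → 'g'
  'i' (8) + 8 = 16 → 'q'
  'e' (4) + 8 = 12 → 'm'
  'l' (11) + 8 = 19 → 't'
  'd' (3) + 8 = 11 → 'l'
Result = "gqmtl"


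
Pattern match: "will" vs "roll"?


Pattern of "will": [0, 1, 2, 2]
Pattern of "roll": [0, 1, 2, 2]
Patterns match
Same pattern = Yes


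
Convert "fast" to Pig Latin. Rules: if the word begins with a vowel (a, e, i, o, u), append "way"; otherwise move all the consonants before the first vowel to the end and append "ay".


Word: "fast"
Starts with consonant(s) → move to end, add 'ay'
Consonant cluster: "f"
Pig Latin = "astfay"


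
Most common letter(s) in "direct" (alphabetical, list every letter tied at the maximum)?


Word: "direct"
Letter counts:
  'c': 1
  'd': 1
  'e': 1
  'i': 1
  'r': 1
  't': 1
Maximum count = 1
Most frequent = 'c', 'd', 'e', 'i', 'r', 't' (1 time each)


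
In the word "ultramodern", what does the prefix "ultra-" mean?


Prefix: ultra-
Example: ultramodern (ultra- + modern)
Meaning = beyond


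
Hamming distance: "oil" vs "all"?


Comparing character by character (same length = 3):
  Pos 0: 'o' vs 'a' !=
  Pos 1: 'i' vs 'l' !=
  Pos 2: 'l' vs 'l' =
Hamming distance = 2


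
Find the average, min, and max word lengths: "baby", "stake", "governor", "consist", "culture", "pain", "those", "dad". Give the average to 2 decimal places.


Lengths: "baby"=4, "stake"=5, "governor"=8, "consist"=7, "culture"=7, "pain"=4, "those"=5, "dad"=3
Sum = 43, Count = 8
Average = 43/8 = 5.38
= avg=5.38, min=3, max=8


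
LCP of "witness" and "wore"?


Word 1: "witness"
Word 2: "wore"
Comparing from start:
  Pos 0: 'w' == 'w'
  Pos 1: 'i' != 'o' (stop)
LCP = "w" (length 1)


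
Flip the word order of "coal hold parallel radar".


Original: "coal hold parallel radar"
Words (1..n): coal | hold | parallel | radar
Reversed (n..1): radar | parallel | hold | coal
Result = "radar parallel hold coal"


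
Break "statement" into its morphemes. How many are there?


Word: "statement"
Morphemes: state | -ment
Each morpheme carries meaning
= 2 morphemes


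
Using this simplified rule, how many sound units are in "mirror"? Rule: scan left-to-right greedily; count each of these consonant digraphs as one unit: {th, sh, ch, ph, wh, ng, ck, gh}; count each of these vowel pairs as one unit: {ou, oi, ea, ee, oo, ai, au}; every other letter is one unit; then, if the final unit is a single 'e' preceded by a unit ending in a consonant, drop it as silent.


Word: "mirror" (6 letters)
Left-to-right scan:
  [1] 'm' (letter)
  [2] 'i' (letter)
  [3] 'r' (letter)
  [4] 'r' (letter)
  [5] 'o' (letter)
  [6] 'r' (letter)
Units from scan: 6
Sound units = 6 units


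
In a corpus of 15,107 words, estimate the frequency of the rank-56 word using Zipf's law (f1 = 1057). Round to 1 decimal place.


Zipf's law: f(r) = f(1) / r
f(1) = 1057
f(56) = 1057 / 56
= 18.9 occurrences


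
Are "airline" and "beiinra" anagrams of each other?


Word 1: "airline" → sorted: aeiilnr
Word 2: "beiinra" → sorted: abeiinr
Same letters? aeiilnr != abeiinr
Anagram = No


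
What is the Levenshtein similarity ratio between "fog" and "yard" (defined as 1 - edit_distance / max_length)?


Word 1: "fog" (length 3)
Word 2: "yard" (length 4)
One optimal edit sequence:
  1. insert 'y'  (+1)
  2. substitute 'f' -> 'a'  (+1)
  3. substitute 'o' -> 'r'  (+1)
  4. substitute 'g' -> 'd'  (+1)
Edit distance = 4
Max length = max(3, 4) = 4
Similarity = 1 - 4/4
= 0.0000


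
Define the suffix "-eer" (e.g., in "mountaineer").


Suffix: -eer
Example: mountaineer = mountain + -eer
Meaning = one who is concerned with


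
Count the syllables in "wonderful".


Word: "wonderful"
Syllable breakdown: won · der · ful
Counting: 3 parts
= 3 syllables


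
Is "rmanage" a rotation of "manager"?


Word: "manager", Candidate: "rmanage"
Method: check if candidate is substring of word+word
"managermanager" contains "rmanage"? Yes
Is rotation = Yes


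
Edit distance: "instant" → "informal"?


Word 1: "instant" (length 7)
Word 2: "informal" (length 8)
One optimal edit sequence (insert/delete/substitute each cost 1):
  1. keep 'i'
  2. keep 'n'
  3. insert 'f'  (+1)
  4. substitute 's' -> 'o'  (+1)
  5. substitute 't' -> 'r'  (+1)
  6. substitute 'a' -> 'm'  (+1)
  7. substitute 'n' -> 'a'  (+1)
  8. substitute 't' -> 'l'  (+1)
Total edit operations: 6
Edit distance = 6


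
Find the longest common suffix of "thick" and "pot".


Word 1: "thick"
Word 2: "pot"
Comparing from end:
  Pos -1: 'k' != 't' (stop)
LCS = "" (length 0)


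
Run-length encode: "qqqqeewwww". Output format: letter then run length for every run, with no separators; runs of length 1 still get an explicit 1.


String: "qqqqeewwww"
Scanning for consecutive runs:
  'q' x 4
  'e' x 2
  'w' x 4
RLE = "q4e2w4"


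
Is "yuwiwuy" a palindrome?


Word: "yuwiwuy"
Reversed: "yuwiwuy"
Forward == Backward? yuwiwuy == yuwiwuy
Palindrome = Yes


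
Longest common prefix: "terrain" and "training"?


Word 1: "terrain"
Word 2: "training"
Comparing from start:
  Pos 0: 't' == 't'
  Pos 1: 'e' != 'r' (stop)
LCP = "t" (length 1)


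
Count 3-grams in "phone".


Word: "phone" (length 5)
Number of 3-grams = length - 3 + 1 = 5 - 3 + 1
= 3


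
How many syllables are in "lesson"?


Word: "lesson"
Syllable breakdown: les / son
Counting: 2 parts
= 2 syllables


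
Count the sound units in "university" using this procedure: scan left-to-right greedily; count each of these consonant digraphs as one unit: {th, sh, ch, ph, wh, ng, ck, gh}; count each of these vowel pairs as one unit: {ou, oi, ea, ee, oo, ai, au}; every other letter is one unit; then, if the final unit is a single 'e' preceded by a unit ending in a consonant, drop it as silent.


Word: "university" (10 letters)
Left-to-right scan:
  (1) 'u' (letter)
  (2) 'n' (letter)
  (3) 'i' (letter)
  (4) 'v' (letter)
  (5) 'e' (letter)
  (6) 'r' (letter)
  (7) 's' (letter)
  (8) 'i' (letter)
  (9) 't' (letter)
  (10) 'y' (letter)
Units from scan: 10
Sound units = 10 units


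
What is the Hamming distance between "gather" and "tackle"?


Comparing character by character (same length = 6):
  Pos 0: 'g' vs 't' !=
  Pos 1: 'a' vs 'a' =
  Pos 2: 't' vs 'c' !=
  Pos 3: 'h' vs 'k' !=
  Pos 4: 'e' vs 'l' !=
  Pos 5: 'r' vs 'e' !=
Hamming distance = 5


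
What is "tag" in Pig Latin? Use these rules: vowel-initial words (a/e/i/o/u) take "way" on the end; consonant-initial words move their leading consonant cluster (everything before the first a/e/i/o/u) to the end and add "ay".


Word: "tag"
Starts with consonant(s) → move to end, add 'ay'
Consonant cluster: "t"
Pig Latin = "agtay"


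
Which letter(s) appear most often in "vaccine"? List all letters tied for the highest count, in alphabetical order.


Word: "vaccine"
Letter counts:
  'a': 1
  'c': 2
  'e': 1
  'i': 1
  'n': 1
  'v': 1
Maximum count = 2
Most frequent = 'c' (2 times each)


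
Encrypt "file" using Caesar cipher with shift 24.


Word: "file"
Shift: 24
Each letter → (letter + shift) mod 26:
  'f' (5) + 24 = 3 → 'd'
  'i' (8) + 24 = 6 → 'g'
  'l' (11) + 24 = 9 → 'j'
  'e' (4) + 24 = 2 → 'c'
Result = "dgjc"


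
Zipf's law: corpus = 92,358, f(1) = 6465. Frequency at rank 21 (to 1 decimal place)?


Zipf's law: f(r) = f(1) / r
f(1) = 6465
f(21) = 6465 / 21
= 307.9 occurrences


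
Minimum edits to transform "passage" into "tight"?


Word 1: "passage" (length 7)
Word 2: "tight" (length 5)
One optimal edit sequence (insert/delete/substitute each cost 1):
  1. delete 'p'  (+1)
  2. delete 'a'  (+1)
  3. substitute 's' -> 't'  (+1)
  4. substitute 's' -> 'i'  (+1)
  5. substitute 'a' -> 'g'  (+1)
  6. substitute 'g' -> 'h'  (+1)
  7. substitute 'e' -> 't'  (+1)
Total edit operations: 7
Edit distance = 7


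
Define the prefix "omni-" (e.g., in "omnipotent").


Prefix: omni-
As in: omnipotent -> omni- + potent
Meaning = all


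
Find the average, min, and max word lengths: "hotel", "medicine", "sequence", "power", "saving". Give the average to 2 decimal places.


Lengths: "hotel"=5, "medicine"=8, "sequence"=8, "power"=5, "saving"=6
Sum = 32, Count = 5
Average = 32/5 = 6.40
= avg=6.40, min=5, max=8


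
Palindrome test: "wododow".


Word: "wododow"
Reversed: "wododow"
Forward == Backward? wododow == wododow
Palindrome = Yes


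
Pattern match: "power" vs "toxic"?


Pattern of "power": [0, 1, 2, 3, 4]
Pattern of "toxic": [0, 1, 2, 3, 4]
Patterns match
Same pattern = Yes


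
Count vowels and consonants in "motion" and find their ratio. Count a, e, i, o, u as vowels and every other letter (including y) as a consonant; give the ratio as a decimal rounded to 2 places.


Word: "motion"
Vowels (a,e,i,o,u): 3
Consonants: 3
Ratio = 3/3
= 1.00


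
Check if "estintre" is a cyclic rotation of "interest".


Word: "interest", Candidate: "estintre"
Method: check if candidate is substring of word+word
"interestinterest" contains "estintre"? No
Is rotation = No


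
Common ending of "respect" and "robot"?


Word 1: "respect"
Word 2: "robot"
Comparing from end:
  Pos -1: 't' == 't'
  Pos -2: 'c' != 'o' (stop)
LCS = "t" (length 1)


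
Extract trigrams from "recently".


Word: "recently" (length 8)
Number of trigrams = 8 - 3 + 1 = 6
  Position 0: "rec"
  Position 1: "ece"
  Position 2: "cen"
  Position 3: "ent"
  Position 4: "ntl"
  Position 5: "tly"
Trigrams = "rec", "ece", "cen", "ent", "ntl", "tly"


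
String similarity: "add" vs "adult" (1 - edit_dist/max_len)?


Word 1: "add" (length 3)
Word 2: "adult" (length 5)
One optimal edit sequence:
  1. keep 'a'
  2. keep 'd'
  3. insert 'u'  (+1)
  4. insert 'l'  (+1)
  5. substitute 'd' -> 't'  (+1)
Edit distance = 3
Max length = max(3, 5) = 5
Similarity = 1 - 3/5
= 0.4000


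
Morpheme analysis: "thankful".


Word: "thankful"
Morphemes: thank / -ful
Each morpheme carries meaning
= 2 morphemes


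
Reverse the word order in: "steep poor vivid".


Original: "steep poor vivid"
Words (1..n): steep | poor | vivid
Reversed (n..1): vivid | poor | steep
Result = "vivid poor steep"


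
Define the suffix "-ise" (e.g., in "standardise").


Suffix: -ise
Example: standardise (standard + -ise)
Meaning = to make


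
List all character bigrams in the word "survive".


Word: "survive" (length 7)
Number of bigrams = 7 - 2 + 1 = 6
  Position 0: "su"
  Position 1: "ur"
  Position 2: "rv"
  Position 3: "vi"
  Position 4: "iv"
  Position 5: "ve"
Bigrams = "su", "ur", "rv", "vi", "iv", "ve"


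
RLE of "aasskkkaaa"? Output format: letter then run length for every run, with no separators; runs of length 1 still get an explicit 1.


String: "aasskkkaaa"
Scanning for consecutive runs:
  'a' x 2
  's' x 2
  'k' x 3
  'a' x 3
RLE = "a2s2k3a3"


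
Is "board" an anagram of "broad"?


Word 1: "broad" → sorted: abdor
Word 2: "board" → sorted: abdor
Same letters? abdor == abdor
Anagram = Yes


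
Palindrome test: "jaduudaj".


Word: "jaduudaj"
Reversed: "jaduudaj"
Forward == Backward? jaduudaj == jaduudaj
Palindrome = Yes


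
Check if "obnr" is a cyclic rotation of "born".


Word: "born", Candidate: "obnr"
Method: check if candidate is substring of word+word
"bornborn" contains "obnr"? No
Is rotation = No


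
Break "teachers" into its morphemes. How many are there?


Word: "teachers"
Morphemes: teach / -er / -s
Each morpheme carries meaning
= 3 morphemes


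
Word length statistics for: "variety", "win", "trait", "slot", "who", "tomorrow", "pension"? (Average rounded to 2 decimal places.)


Lengths: "variety"=7, "win"=3, "trait"=5, "slot"=4, "who"=3, "tomorrow"=8, "pension"=7
Sum = 37, Count = 7
Average = 37/7 = 5.29
= avg=5.29, min=3, max=8


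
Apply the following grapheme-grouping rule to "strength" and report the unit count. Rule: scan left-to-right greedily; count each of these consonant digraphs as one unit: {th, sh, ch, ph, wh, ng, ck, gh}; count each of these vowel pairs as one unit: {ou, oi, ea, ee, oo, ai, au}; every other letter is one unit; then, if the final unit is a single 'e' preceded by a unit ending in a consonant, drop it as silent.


Word: "strength" (8 letters)
Left-to-right scan:
  [1] 's' (letter)
  [2] 't' (letter)
  [3] 'r' (letter)
  [4] 'e' (letter)
  [5] 'ng' (digraph)
  [6] 'th' (digraph)
Units from scan: 6
Sound units = 6 units


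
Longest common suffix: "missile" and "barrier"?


Word 1: "missile"
Word 2: "barrier"
Comparing from end:
  Pos -1: 'e' != 'r' (stop)
LCS = "" (length 0)


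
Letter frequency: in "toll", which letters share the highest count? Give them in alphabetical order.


Word: "toll"
Letter counts:
  'l': 2
  'o': 1
  't': 1
Maximum count = 2
Most frequent = 'l' (2 times each)


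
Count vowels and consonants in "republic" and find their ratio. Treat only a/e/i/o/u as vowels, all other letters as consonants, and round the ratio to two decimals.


Word: "republic"
Vowels (a,e,i,o,u): 3
Consonants: 5
Ratio = 3/5
= 0.60


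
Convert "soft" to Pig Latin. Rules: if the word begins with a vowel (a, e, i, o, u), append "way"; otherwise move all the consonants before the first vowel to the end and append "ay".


Word: "soft"
Starts with consonant(s) → move to end, add 'ay'
Consonant cluster: "s"
Pig Latin = "oftsay"


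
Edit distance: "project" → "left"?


Word 1: "project" (length 7)
Word 2: "left" (length 4)
One optimal edit sequence (insert/delete/substitute each cost 1):
  1. delete 'p'  (+1)
  2. delete 'r'  (+1)
  3. delete 'o'  (+1)
  4. substitute 'j' -> 'l'  (+1)
  5. keep 'e'
  6. substitute 'c' -> 'f'  (+1)
  7. keep 't'
Total edit operations: 5
Edit distance = 5


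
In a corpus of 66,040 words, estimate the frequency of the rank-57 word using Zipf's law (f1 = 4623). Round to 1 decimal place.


Zipf's law: f(r) = f(1) / r
f(1) = 4623
f(57) = 4623 / 57
= 81.1 occurrences


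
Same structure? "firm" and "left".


Pattern of "firm": [0, 1, 2, 3]
Pattern of "left": [0, 1, 2, 3]
Patterns match
Same pattern = Yes


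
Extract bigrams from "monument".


Word: "monument" (length 8)
Number of bigrams = 8 - 2 + 1 = 7
  Position 0: "mo"
  Position 1: "on"
  Position 2: "nu"
  Position 3: "um"
  Position 4: "me"
  Position 5: "en"
  Position 6: "nt"
Bigrams = "mo", "on", "nu", "um", "me", "en", "nt"


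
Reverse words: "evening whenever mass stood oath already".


Original: "evening whenever mass stood oath already"
Words (1..n): evening | whenever | mass | stood | oath | already
Reversed (n..1): already | oath | stood | mass | whenever | evening
Result = "already oath stood mass whenever evening"


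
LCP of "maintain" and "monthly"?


Word 1: "maintain"
Word 2: "monthly"
Comparing from start:
  Pos 0: 'm' == 'm'
  Pos 1: 'a' != 'o' (stop)
LCP = "m" (length 1)


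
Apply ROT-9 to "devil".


Word: "devil"
Shift: 9
Each letter → (letter + shift) mod 26:
  'd' (3) + 9 = 12 → 'm'
  'e' (4) + 9 = 13 → 'n'
  'v' (21) + 9 = 4 → 'e'
  'i' (8) + 9 = 17 → 'r'
  'l' (11) + 9 = 20 → 'u'
Result = "mneru"


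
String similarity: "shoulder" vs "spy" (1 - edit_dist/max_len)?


Word 1: "shoulder" (length 8)
Word 2: "spy" (length 3)
One optimal edit sequence:
  1. keep 's'
  2. delete 'h'  (+1)
  3. delete 'o'  (+1)
  4. delete 'u'  (+1)
  5. delete 'l'  (+1)
  6. delete 'd'  (+1)
  7. substitute 'e' -> 'p'  (+1)
  8. substitute 'r' -> 'y'  (+1)
Edit distance = 7
Max length = max(8, 3) = 8
Similarity = 1 - 7/8
= 0.1250


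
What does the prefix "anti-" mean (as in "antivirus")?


Prefix: anti-
Example: antivirus = anti- + virus
Meaning = against


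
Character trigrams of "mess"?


Word: "mess" (length 4)
Number of trigrams = 4 - 3 + 1 = 2
  Position 0: "mes"
  Position 1: "ess"
Trigrams = "mes", "ess"


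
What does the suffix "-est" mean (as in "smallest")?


Suffix: -est
As in: smallest -> small + -est
Meaning = most


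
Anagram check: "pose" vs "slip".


Word 1: "pose" → sorted: eops
Word 2: "slip" → sorted: ilps
Same letters? eops != ilps
Anagram = No


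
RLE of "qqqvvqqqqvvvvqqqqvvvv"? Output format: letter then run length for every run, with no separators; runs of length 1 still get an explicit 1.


String: "qqqvvqqqqvvvvqqqqvvvv"
Scanning for consecutive runs:
  'q' x 3
  'v' x 2
  'q' x 4
  'v' x 4
  'q' x 4
  'v' x 4
RLE = "q3v2q4v4q4v4"


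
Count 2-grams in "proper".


Word: "proper" (length 6)
Number of 2-grams = length - 2 + 1 = 6 - 2 + 1
= 5


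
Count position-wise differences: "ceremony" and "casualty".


Comparing character by character (same length = 8):
  Pos 0: 'c' vs 'c' =
  Pos 1: 'e' vs 'a' !=
  Pos 2: 'r' vs 's' !=
  Pos 3: 'e' vs 'u' !=
  Pos 4: 'm' vs 'a' !=
  Pos 5: 'o' vs 'l' !=
  Pos 6: 'n' vs 't' !=
  Pos 7: 'y' vs 'y' =
Hamming distance = 6


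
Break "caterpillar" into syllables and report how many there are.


Word: "caterpillar"
Syllable breakdown: cat · er · pil · lar
Counting: 4 parts
= 4 syllables


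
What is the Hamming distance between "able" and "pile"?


Comparing character by character (same length = 4):
  Pos 0: 'a' vs 'p' !=
  Pos 1: 'b' vs 'i' !=
  Pos 2: 'l' vs 'l' =
  Pos 3: 'e' vs 'e' =
Hamming distance = 2


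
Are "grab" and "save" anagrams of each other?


Word 1: "grab" → sorted: abgr
Word 2: "save" → sorted: aesv
Same letters? abgr != aesv
Anagram = No


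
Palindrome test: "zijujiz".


Word: "zijujiz"
Reversed: "zijujiz"
Forward == Backward? zijujiz == zijujiz
Palindrome = Yes


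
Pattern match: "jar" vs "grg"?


Pattern of "jar": [0, 1, 2]
Pattern of "grg": [0, 1, 0]
Patterns do not match
Same pattern = No


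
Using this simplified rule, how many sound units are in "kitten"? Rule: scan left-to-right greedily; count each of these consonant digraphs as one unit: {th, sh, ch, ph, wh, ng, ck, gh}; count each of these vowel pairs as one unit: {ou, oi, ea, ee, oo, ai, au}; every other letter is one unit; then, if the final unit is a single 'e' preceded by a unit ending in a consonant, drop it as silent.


Word: "kitten" (6 letters)
Left-to-right scan:
  1. 'k' (letter)
  2. 'i' (letter)
  3. 't' (letter)
  4. 't' (letter)
  5. 'e' (letter)
  6. 'n' (letter)
Units from scan: 6
Sound units = 6 units


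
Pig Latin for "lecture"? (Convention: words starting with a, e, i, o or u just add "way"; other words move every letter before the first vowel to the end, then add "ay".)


Word: "lecture"
Starts with consonant(s) → move to end, add 'ay'
Consonant cluster: "l"
Pig Latin = "ecturelay"


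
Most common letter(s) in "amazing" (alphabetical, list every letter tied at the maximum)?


Word: "amazing"
Letter counts:
  'a': 2
  'g': 1
  'i': 1
  'm': 1
  'n': 1
  'z': 1
Maximum count = 2
Most frequent = 'a' (2 times each)


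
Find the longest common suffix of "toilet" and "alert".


Word 1: "toilet"
Word 2: "alert"
Comparing from end:
  Pos -1: 't' == 't'
  Pos -2: 'e' != 'r' (stop)
LCS = "t" (length 1)


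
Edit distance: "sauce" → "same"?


Word 1: "sauce" (length 5)
Word 2: "same" (length 4)
One optimal edit sequence (insert/delete/substitute each cost 1):
  1. keep 's'
  2. keep 'a'
  3. delete 'u'  (+1)
  4. substitute 'c' -> 'm'  (+1)
  5. keep 'e'
Total edit operations: 2
Edit distance = 2


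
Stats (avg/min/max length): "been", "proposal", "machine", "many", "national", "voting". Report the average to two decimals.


Lengths: "been"=4, "proposal"=8, "machine"=7, "many"=4, "national"=8, "voting"=6
Sum = 37, Count = 6
Average = 37/6 = 6.17
= avg=6.17, min=4, max=8


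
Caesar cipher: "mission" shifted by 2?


Word: "mission"
Shift: 2
Each letter → (letter + shift) mod 26:
  'm' (12) + 2 = 14 → 'o'
  'i' (8) + 2 = 10 → 'k'
  's' (18) + 2 = 20 → 'u'
  's' (18) + 2 = 20 → 'u'
  'i' (8) + 2 = 10 → 'k'
  'o' (14) + 2 = 16 → 'q'
  'n' (13) + 2 = 15 → 'p'
Result = "okuukqp"


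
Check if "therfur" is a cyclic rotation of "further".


Word: "further", Candidate: "therfur"
Method: check if candidate is substring of word+word
"furtherfurther" contains "therfur"? Yes
Is rotation = Yes


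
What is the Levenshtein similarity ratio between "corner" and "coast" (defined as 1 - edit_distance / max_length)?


Word 1: "corner" (length 6)
Word 2: "coast" (length 5)
One optimal edit sequence:
  1. keep 'c'
  2. keep 'o'
  3. delete 'r'  (+1)
  4. substitute 'n' -> 'a'  (+1)
  5. substitute 'e' -> 's'  (+1)
  6. substitute 'r' -> 't'  (+1)
Edit distance = 4
Max length = max(6, 5) = 6
Similarity = 1 - 4/6
= 0.3333


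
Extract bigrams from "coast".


Word: "coast" (length 5)
Number of bigrams = 5 - 2 + 1 = 4
  Position 0: "co"
  Position 1: "oa"
  Position 2: "as"
  Position 3: "st"
Bigrams = "co", "oa", "as", "st"


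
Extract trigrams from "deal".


Word: "deal" (length 4)
Number of trigrams = 4 - 3 + 1 = 2
  Position 0: "dea"
  Position 1: "eal"
Trigrams = "dea", "eal"


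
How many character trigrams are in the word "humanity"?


Word: "humanity" (length 8)
Number of 3-grams = length - 3 + 1 = 8 - 3 + 1
= 6


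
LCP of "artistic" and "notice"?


Word 1: "artistic"
Word 2: "notice"
Comparing from start:
  Pos 0: 'a' != 'n' (stop)
LCP = "" (length 0)


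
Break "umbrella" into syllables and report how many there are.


Word: "umbrella"
Syllable breakdown: um-brel-la
Counting: 3 parts
= 3 syllables


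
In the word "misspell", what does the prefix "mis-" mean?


Prefix: mis-
Example: misspell (mis- + spell)
Meaning = wrongly


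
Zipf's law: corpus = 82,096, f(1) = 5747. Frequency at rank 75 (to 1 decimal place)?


Zipf's law: f(r) = f(1) / r
f(1) = 5747
f(75) = 5747 / 75
= 76.6 occurrences


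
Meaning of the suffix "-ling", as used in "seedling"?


Suffix: -ling
Example: seedling = seed + -ling
Meaning = small / young


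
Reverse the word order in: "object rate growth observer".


Original: "object rate growth observer"
Words (1..n): object | rate | growth | observer
Reversed (n..1): observer | growth | rate | object
Result = "observer growth rate object"


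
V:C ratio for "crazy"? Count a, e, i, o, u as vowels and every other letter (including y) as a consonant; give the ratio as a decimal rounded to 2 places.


Word: "crazy"
Vowels (a,e,i,o,u): 1
Consonants: 4
Ratio = 1/4
= 0.25


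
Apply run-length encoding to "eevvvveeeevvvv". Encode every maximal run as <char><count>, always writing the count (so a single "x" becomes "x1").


String: "eevvvveeeevvvv"
Scanning for consecutive runs:
  'e' x 2
  'v' x 4
  'e' x 4
  'v' x 4
RLE = "e2v4e4v4"


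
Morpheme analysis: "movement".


Word: "movement"
Morphemes: move / -ment
Each morpheme carries meaning
= 2 morphemes


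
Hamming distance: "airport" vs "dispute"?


Comparing character by character (same length = 7):
  Pos 0: 'a' vs 'd' !=
  Pos 1: 'i' vs 'i' =
  Pos 2: 'r' vs 's' !=
  Pos 3: 'p' vs 'p' =
  Pos 4: 'o' vs 'u' !=
  Pos 5: 'r' vs 't' !=
  Pos 6: 't' vs 'e' !=
Hamming distance = 5


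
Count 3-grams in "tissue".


Word: "tissue" (length 6)
Number of 3-grams = length - 3 + 1 = 6 - 3 + 1
= 4


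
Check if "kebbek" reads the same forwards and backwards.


Word: "kebbek"
Reversed: "kebbek"
Forward == Backward? kebbek == kebbek
Palindrome = Yes


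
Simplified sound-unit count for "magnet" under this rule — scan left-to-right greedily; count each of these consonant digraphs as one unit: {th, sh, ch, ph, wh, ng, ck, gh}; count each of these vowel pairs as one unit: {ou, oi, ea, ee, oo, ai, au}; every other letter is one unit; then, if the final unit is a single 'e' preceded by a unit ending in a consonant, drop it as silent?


Word: "magnet" (6 letters)
Left-to-right scan:
  1. 'm' (letter)
  2. 'a' (letter)
  3. 'g' (letter)
  4. 'n' (letter)
  5. 'e' (letter)
  6. 't' (letter)
Units from scan: 6
Sound units = 6 units


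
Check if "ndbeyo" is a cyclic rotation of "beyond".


Word: "beyond", Candidate: "ndbeyo"
Method: check if candidate is substring of word+word
"beyondbeyond" contains "ndbeyo"? Yes
Is rotation = Yes


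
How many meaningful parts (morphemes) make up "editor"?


Word: "editor"
Morphemes: edit + -or
Each morpheme carries meaning
= 2 morphemes
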